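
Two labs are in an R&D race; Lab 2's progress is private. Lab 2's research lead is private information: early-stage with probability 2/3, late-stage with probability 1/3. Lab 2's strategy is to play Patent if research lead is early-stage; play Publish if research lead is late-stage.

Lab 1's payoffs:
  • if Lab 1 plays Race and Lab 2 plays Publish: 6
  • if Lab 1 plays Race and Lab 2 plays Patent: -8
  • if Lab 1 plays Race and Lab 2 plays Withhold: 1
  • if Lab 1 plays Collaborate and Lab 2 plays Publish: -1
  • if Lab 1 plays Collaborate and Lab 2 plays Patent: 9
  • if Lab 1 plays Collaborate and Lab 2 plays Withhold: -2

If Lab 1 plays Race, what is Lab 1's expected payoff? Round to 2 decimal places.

-3.33

E[Race] = 2/3·(-8) + 1/3·6 = (-16/3) + 2 = -10/3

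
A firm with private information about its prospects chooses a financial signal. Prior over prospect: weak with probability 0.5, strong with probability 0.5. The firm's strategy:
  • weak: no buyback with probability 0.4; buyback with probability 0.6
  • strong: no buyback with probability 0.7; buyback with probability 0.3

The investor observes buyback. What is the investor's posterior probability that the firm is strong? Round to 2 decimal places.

0.33

P(buyback) = 0.5·0.6 + 0.5·0.3 = 0.45
P(strong | buyback) = (0.5·0.3) / 0.45 = 0.15 / 0.45 = 0.333333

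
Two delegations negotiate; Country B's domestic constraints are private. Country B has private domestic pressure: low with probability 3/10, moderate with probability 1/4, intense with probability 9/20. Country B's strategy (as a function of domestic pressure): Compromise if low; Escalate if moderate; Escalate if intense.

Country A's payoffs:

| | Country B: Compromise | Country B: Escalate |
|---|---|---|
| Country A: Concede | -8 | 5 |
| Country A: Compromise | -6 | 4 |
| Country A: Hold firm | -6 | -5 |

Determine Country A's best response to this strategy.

Concede

E[Concede] = 3/10·(-8) + 1/4·(5) + 9/20·(5) = 11/10
E[Compromise] = 3/10·(-6) + 1/4·(4) + 9/20·(4) = 1
E[Hold firm] = 3/10·(-6) + 1/4·(-5) + 9/20·(-5) = -53/10
Best response: Concede (11/10 is the largest).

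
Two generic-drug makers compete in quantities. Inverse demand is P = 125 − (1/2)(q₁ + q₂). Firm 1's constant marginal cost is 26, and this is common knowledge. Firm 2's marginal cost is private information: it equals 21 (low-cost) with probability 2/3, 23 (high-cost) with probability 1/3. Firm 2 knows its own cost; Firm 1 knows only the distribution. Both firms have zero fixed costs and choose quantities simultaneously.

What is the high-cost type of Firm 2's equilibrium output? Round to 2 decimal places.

Type-c best response for Firm 2: q₂(c) = (125 − c) − q₁/2.
Firm 1 maximizes expected profit; its first-order condition is 125 − q₁ − (1/2)E[q₂] − 26 = 0.
Substituting E[q₂] and solving: E[c₂] = 21.6667, so q₁ = (125 − 2·26 + 21.6667)/(3/2) = 63.1111.
q₂(high-cost) = (125 − 23 − (1/2)·63.1111) = 70.4444.

70.44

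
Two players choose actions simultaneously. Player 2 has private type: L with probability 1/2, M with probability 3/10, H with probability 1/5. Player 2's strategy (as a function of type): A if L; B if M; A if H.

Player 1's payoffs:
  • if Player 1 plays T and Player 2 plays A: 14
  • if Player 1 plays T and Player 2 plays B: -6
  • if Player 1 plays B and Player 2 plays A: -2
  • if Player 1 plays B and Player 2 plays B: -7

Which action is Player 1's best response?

Compute Player 1's expected payoff for each action, taking the expectation over Player 2's type.
E[T] = 1/2·(14) + 3/10·(-6) + 1/5·(14) = 8
E[B] = 1/2·(-2) + 3/10·(-7) + 1/5·(-2) = -7/2
Best response: T (8 is the largest).

T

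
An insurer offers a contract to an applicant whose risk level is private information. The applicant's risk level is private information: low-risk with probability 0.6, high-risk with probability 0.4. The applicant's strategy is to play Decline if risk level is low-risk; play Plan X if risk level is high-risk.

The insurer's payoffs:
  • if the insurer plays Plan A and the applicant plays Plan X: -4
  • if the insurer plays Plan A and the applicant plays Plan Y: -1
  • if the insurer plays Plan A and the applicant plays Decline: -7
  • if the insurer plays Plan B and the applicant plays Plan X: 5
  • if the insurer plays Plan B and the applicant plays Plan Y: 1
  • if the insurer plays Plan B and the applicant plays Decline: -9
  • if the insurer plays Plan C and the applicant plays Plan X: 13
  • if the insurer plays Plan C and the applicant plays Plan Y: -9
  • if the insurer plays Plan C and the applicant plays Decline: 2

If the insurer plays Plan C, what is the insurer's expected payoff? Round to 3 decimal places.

6.400

Take the expectation over the applicant's risk level, weighting each type's action by its prior probability.
E[Plan C] = 0.6·2 + 0.4·13 = 1.2 + 5.2 = 6.4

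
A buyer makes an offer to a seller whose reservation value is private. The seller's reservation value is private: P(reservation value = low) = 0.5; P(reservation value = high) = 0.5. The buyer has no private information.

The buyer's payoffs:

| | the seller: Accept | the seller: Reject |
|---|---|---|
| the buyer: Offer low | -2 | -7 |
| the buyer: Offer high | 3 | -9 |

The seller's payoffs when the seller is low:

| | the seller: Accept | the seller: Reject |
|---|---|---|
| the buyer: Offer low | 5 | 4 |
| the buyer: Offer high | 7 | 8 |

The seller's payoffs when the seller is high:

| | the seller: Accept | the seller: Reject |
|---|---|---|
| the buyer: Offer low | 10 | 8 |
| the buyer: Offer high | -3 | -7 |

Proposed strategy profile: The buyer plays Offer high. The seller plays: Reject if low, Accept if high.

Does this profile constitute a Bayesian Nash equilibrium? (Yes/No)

A profile is a BNE iff every type of every player is best-responding given beliefs about the other side.
The buyer plays Offer high: E[Offer high] = 0.5·(-9) + 0.5·(3) = -3; E[Offer low] = -4.5. Best-responding. ✓
The seller (reservation value low), facing Offer high: Accept gives 7, Reject gives 8. Proposed Reject is best. ✓
The seller (reservation value high), facing Offer high: Accept gives -3, Reject gives -7. Proposed Accept is best. ✓

Yes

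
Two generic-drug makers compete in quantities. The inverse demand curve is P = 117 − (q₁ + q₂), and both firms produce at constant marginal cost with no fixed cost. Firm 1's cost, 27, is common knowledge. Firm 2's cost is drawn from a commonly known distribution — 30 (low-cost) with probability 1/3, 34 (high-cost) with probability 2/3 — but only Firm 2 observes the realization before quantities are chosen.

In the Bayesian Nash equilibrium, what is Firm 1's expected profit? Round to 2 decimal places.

Firm 2 with cost c maximizes (117 − (q₁+q₂) − c)·q₂, giving q₂(c) = (117 − c − q₁)/2.
E[c₂] = 1/3·30 + 2/3·34 = 32.6667
Firm 1's FOC against E[q₂] yields q₁ = (117 − 2·27 + E[c₂])/3 = (117 − 54 + 32.6667)/3 = 31.8889.
E[P] = 117 − (q₁ + E[q₂]) = 58.8889; Firm 1's expected profit = (E[P] − 27)·q₁ = (58.8889 − 27)·31.8889 = 1016.9.

1016.90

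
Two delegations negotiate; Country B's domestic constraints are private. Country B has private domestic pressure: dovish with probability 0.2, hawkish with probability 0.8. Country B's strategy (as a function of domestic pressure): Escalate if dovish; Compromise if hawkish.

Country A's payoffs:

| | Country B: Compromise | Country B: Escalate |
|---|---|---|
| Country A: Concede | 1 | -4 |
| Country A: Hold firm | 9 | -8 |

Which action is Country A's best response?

Hold firm

Compute Country A's expected payoff for each action, taking the expectation over Country B's type.
E[Concede] = 0.2·(-4) + 0.8·(1) = 0
E[Hold firm] = 0.2·(-8) + 0.8·(9) = 5.6
Best response: Hold firm (5.6 is the largest).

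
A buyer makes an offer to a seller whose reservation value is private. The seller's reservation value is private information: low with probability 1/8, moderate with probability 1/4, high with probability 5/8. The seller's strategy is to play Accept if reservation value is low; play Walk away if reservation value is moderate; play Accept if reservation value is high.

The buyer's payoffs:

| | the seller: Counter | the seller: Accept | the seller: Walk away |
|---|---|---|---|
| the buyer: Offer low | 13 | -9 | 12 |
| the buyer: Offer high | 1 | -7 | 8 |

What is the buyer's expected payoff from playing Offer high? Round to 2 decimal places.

E[Offer high] = 1/8·(-7) + 1/4·8 + 5/8·(-7) = (-7/8) + 2 + (-35/8) = -13/4

-3.25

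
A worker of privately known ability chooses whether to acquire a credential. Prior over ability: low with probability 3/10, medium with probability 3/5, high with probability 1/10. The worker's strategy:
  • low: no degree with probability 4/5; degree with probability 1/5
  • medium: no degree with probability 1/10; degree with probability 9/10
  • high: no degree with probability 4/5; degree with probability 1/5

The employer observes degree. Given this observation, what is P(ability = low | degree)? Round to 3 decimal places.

P(degree) = (3/10)·(1/5) + (3/5)·(9/10) + (1/10)·(1/5) = 31/50
P(low | degree) = ((3/10)·(1/5)) / (31/50) = (3/50) / (31/50) = 3/31

0.097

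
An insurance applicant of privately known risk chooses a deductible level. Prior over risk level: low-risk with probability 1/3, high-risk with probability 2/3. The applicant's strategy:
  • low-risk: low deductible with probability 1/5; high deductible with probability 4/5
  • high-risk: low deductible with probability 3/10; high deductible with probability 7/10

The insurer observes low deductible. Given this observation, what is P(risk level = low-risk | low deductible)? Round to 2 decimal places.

Apply Bayes' rule using the sender's strategy as the likelihood.
P(low deductible) = (1/3)·(1/5) + (2/3)·(3/10) = 4/15
P(low-risk | low deductible) = ((1/3)·(1/5)) / (4/15) = (1/15) / (4/15) = 1/4

0.25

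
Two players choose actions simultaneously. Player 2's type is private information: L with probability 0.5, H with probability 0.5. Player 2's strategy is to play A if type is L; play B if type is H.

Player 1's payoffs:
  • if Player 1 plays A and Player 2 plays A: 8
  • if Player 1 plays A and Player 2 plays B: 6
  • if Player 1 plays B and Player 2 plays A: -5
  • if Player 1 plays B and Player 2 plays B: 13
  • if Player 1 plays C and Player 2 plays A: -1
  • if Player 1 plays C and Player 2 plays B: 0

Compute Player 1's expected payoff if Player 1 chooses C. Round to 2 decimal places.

Take the expectation over Player 2's type, weighting each type's action by its prior probability.
E[C] = 0.5·(-1) + 0.5·0 = (-0.5) + 0 = -0.5

-0.50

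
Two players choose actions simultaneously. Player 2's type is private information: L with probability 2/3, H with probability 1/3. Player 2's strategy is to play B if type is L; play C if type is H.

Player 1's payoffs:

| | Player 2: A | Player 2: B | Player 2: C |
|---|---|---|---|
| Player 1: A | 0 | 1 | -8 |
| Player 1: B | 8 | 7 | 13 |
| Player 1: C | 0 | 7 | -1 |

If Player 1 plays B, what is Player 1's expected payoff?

E[B] = 2/3·7 + 1/3·13 = 14/3 + 13/3 = 9

9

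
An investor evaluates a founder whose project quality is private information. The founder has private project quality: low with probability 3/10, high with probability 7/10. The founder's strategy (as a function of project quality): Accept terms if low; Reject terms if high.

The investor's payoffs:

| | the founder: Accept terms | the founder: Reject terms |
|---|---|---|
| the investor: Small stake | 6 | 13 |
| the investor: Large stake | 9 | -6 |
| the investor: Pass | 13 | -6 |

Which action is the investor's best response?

E[Small stake] = 3/10·(6) + 7/10·(13) = 109/10
E[Large stake] = 3/10·(9) + 7/10·(-6) = -3/2
E[Pass] = 3/10·(13) + 7/10·(-6) = -3/10
Best response: Small stake (109/10 is the largest).

Small stake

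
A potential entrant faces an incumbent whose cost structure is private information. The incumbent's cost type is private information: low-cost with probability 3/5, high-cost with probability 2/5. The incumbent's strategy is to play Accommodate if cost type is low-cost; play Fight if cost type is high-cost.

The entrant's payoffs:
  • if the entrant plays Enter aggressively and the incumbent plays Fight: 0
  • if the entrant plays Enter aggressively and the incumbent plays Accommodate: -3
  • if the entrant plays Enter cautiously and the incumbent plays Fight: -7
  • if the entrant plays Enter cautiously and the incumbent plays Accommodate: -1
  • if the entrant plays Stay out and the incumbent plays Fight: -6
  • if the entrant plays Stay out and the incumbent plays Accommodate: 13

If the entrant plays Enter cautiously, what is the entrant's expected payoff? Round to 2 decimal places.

-3.40

Take the expectation over the incumbent's cost type, weighting each type's action by its prior probability.
E[Enter cautiously] = 3/5·(-1) + 2/5·(-7) = (-3/5) + (-14/5) = -17/5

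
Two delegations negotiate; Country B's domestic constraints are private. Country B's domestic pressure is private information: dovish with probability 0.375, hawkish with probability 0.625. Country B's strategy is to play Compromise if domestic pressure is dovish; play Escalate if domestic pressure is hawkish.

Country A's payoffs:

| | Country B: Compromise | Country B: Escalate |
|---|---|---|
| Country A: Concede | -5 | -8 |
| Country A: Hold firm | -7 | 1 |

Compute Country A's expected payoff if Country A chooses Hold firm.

E[Hold firm] = 0.375·(-7) + 0.625·1 = (-2.625) + 0.625 = -2

-2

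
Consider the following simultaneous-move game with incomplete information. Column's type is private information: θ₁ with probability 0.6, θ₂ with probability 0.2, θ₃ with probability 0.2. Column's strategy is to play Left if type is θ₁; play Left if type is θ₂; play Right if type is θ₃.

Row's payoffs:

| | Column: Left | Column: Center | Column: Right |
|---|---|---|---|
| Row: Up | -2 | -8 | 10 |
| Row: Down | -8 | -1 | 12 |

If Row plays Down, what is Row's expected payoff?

-4

E[Down] = 0.6·(-8) + 0.2·(-8) + 0.2·12 = (-4.8) + (-1.6) + 2.4 = -4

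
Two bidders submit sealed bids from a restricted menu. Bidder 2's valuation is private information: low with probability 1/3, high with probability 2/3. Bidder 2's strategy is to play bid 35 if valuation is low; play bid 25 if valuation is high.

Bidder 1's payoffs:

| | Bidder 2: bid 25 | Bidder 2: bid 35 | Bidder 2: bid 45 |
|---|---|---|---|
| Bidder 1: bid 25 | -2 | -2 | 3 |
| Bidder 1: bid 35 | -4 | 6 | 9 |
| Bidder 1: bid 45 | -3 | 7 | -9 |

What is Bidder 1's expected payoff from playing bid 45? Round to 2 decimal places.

0.33

E[bid 45] = 1/3·7 + 2/3·(-3) = 7/3 + (-2) = 1/3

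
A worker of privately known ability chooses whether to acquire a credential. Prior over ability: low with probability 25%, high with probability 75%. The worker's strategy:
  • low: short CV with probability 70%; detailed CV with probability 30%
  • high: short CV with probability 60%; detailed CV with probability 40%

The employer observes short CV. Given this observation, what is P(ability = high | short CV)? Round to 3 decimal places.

0.720

P(short CV) = 0.25·0.7 + 0.75·0.6 = 0.625
P(high | short CV) = (0.75·0.6) / 0.625 = 0.45 / 0.625 = 0.72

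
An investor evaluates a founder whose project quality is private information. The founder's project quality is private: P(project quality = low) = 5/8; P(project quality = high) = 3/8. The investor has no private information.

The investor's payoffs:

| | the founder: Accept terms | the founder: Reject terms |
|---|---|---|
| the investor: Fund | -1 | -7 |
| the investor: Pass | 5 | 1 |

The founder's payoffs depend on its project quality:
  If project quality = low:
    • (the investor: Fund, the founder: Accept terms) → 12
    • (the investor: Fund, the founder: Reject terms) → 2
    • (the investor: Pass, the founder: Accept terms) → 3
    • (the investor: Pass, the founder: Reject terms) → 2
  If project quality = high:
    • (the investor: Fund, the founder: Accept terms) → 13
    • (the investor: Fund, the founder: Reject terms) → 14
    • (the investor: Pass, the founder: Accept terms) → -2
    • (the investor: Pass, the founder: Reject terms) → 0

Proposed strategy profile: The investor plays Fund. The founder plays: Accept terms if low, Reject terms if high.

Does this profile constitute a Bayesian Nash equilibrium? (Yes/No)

The investor plays Fund: E[Fund] = 5/8·(-1) + 3/8·(-7) = -13/4; E[Pass] = 7/2. Not best-responding. ✗
The founder (project quality low), facing Fund: Accept terms gives 12, Reject terms gives 2. Proposed Accept terms is best. ✓
The founder (project quality high), facing Fund: Accept terms gives 13, Reject terms gives 14. Proposed Reject terms is best. ✓

No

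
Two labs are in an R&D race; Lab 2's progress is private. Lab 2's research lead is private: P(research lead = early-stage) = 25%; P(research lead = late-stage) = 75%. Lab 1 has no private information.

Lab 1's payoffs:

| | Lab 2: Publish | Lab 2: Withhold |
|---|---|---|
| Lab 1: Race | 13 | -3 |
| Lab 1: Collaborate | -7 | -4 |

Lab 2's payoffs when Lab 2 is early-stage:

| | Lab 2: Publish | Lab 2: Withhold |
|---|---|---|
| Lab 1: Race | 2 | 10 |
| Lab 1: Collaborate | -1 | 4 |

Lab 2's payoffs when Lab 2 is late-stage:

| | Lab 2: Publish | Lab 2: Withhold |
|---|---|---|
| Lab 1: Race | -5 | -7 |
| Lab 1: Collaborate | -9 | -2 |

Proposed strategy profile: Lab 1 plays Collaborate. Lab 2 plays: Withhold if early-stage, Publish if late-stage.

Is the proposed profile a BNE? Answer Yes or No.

Lab 1 plays Collaborate: E[Collaborate] = 0.25·(-4) + 0.75·(-7) = -6.25; E[Race] = 9. Not best-responding. ✗
Lab 2 (research lead early-stage), facing Collaborate: Publish gives -1, Withhold gives 4. Proposed Withhold is best. ✓
Lab 2 (research lead late-stage), facing Collaborate: Publish gives -9, Withhold gives -2. Proposed Publish is not best — profitable deviation exists. ✗

No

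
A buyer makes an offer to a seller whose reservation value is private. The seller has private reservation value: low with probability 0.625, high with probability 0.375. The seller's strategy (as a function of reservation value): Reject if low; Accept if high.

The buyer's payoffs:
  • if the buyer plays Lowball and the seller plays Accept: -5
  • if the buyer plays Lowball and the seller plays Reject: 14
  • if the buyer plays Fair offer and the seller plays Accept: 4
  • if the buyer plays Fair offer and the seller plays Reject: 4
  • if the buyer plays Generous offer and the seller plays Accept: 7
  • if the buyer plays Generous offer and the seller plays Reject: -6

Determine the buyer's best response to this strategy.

Lowball

Compute the buyer's expected payoff for each action, taking the expectation over the seller's type.
E[Lowball] = 0.625·(14) + 0.375·(-5) = 6.875
E[Fair offer] = 0.625·(4) + 0.375·(4) = 4
E[Generous offer] = 0.625·(-6) + 0.375·(7) = -1.125
Best response: Lowball (6.875 is the largest).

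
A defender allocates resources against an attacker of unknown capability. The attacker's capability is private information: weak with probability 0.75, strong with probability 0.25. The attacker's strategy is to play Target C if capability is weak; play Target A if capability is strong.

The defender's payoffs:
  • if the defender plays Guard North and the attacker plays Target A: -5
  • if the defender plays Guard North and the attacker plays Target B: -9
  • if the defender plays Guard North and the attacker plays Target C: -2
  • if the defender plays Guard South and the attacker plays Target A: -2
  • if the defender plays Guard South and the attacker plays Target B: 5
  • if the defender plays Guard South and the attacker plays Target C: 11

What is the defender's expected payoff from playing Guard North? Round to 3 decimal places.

E[Guard North] = 0.75·(-2) + 0.25·(-5) = (-1.5) + (-1.25) = -2.75

-2.750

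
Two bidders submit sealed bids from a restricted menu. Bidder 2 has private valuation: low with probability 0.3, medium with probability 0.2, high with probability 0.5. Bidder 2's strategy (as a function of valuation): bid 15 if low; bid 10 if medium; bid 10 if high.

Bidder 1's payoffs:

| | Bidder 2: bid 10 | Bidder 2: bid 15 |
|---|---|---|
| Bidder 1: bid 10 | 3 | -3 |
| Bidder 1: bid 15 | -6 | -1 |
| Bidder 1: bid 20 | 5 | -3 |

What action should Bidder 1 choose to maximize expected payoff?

Compute Bidder 1's expected payoff for each action, taking the expectation over Bidder 2's type.
E[bid 10] = 0.3·(-3) + 0.2·(3) + 0.5·(3) = 1.2
E[bid 15] = 0.3·(-1) + 0.2·(-6) + 0.5·(-6) = -4.5
E[bid 20] = 0.3·(-3) + 0.2·(5) + 0.5·(5) = 2.6
Best response: bid 20 (2.6 is the largest).

bid 20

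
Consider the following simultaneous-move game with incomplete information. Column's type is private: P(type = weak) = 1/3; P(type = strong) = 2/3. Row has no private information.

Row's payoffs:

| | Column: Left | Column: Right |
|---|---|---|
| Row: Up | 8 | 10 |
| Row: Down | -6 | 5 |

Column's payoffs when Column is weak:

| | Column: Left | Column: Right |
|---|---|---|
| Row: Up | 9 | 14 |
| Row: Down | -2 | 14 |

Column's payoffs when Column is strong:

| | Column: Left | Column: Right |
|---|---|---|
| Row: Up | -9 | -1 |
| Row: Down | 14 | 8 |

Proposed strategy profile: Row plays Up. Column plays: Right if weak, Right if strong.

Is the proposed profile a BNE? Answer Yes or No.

Row plays Up: E[Up] = 1/3·(10) + 2/3·(10) = 10; E[Down] = 5. Best-responding. ✓
Column (type weak), facing Up: Left gives 9, Right gives 14. Proposed Right is best. ✓
Column (type strong), facing Up: Left gives -9, Right gives -1. Proposed Right is best. ✓

Yes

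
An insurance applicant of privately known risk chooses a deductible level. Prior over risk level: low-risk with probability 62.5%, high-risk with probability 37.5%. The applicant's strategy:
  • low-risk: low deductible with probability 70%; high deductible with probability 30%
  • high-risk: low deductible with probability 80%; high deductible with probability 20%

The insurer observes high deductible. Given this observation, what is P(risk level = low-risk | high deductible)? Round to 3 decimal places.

Apply Bayes' rule using the sender's strategy as the likelihood.
P(high deductible) = 0.625·0.3 + 0.375·0.2 = 0.2625
P(low-risk | high deductible) = (0.625·0.3) / 0.2625 = 0.1875 / 0.2625 = 0.714286

0.714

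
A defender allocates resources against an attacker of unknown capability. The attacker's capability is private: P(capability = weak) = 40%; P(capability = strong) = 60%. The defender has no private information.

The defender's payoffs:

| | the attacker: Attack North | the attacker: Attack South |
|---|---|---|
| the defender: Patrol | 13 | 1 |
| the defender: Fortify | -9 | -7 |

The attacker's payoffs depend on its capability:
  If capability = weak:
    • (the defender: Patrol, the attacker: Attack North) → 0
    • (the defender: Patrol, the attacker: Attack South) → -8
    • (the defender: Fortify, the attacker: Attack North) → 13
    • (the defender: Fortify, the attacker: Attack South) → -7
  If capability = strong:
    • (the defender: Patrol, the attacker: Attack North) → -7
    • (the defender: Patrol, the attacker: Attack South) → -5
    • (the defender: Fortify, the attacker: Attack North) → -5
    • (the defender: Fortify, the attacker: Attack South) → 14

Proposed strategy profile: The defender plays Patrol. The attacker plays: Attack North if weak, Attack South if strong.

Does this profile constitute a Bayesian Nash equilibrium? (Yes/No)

Yes

The defender plays Patrol: E[Patrol] = 0.4·(13) + 0.6·(1) = 5.8; E[Fortify] = -7.8. Best-responding. ✓
The attacker (capability weak), facing Patrol: Attack North gives 0, Attack South gives -8. Proposed Attack North is best. ✓
The attacker (capability strong), facing Patrol: Attack North gives -7, Attack South gives -5. Proposed Attack South is best. ✓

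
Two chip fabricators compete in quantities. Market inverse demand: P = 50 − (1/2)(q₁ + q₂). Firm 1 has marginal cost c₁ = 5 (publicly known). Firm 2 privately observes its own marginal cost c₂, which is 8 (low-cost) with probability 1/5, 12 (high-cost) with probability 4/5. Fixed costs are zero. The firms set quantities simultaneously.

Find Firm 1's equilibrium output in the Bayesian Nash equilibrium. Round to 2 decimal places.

34.13

Type-c best response for Firm 2: q₂(c) = (50 − c) − q₁/2.
Firm 1 maximizes expected profit; its first-order condition is 50 − q₁ − (1/2)E[q₂] − 5 = 0.
Substituting E[q₂] and solving: E[c₂] = 11.2, so q₁ = (50 − 2·5 + 11.2)/(3/2) = 34.1333.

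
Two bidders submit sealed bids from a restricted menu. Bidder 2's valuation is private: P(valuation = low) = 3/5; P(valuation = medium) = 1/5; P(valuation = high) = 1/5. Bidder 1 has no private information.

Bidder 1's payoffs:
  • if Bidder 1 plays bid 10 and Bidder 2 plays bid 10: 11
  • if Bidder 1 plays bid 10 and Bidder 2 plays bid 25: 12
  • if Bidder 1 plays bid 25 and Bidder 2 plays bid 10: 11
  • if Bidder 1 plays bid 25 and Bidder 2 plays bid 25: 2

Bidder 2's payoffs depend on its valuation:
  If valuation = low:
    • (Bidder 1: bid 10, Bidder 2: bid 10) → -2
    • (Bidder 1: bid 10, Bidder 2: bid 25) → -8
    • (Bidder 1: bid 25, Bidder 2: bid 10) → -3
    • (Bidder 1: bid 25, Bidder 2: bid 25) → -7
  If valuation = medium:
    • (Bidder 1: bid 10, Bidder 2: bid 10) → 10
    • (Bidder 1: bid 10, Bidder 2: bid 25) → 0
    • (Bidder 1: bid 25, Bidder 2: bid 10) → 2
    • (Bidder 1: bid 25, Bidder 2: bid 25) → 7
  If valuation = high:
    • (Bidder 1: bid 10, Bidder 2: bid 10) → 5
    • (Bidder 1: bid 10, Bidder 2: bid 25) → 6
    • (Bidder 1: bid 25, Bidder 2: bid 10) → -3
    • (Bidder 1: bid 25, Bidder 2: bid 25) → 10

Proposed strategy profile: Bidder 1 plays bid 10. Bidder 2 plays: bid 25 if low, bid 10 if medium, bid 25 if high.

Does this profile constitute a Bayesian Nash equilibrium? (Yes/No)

A profile is a BNE iff every type of every player is best-responding given beliefs about the other side.
Bidder 1 plays bid 10: E[bid 10] = 3/5·(12) + 1/5·(11) + 1/5·(12) = 59/5; E[bid 25] = 19/5. Best-responding. ✓
Bidder 2 (valuation low), facing bid 10: bid 10 gives -2, bid 25 gives -8. Proposed bid 25 is not best — profitable deviation exists. ✗
Bidder 2 (valuation medium), facing bid 10: bid 10 gives 10, bid 25 gives 0. Proposed bid 10 is best. ✓
Bidder 2 (valuation high), facing bid 10: bid 10 gives 5, bid 25 gives 6. Proposed bid 25 is best. ✓

No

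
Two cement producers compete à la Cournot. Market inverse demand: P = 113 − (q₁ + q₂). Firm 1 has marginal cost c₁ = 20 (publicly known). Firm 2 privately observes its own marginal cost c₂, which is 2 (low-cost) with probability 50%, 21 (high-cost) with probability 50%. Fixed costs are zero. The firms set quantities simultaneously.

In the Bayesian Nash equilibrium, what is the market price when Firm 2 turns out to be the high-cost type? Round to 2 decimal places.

52.92

Type-c best response for Firm 2: q₂(c) = (113 − c)/2 − q₁/2.
Firm 1 maximizes expected profit; its first-order condition is 113 − 2q₁ − E[q₂] − 20 = 0.
Substituting E[q₂] and solving: E[c₂] = 11.5, so q₁ = (113 − 2·20 + 11.5)/3 = 28.1667.
q₂(high-cost) = 31.9167, so P = 113 − (28.1667 + 31.9167) = 52.9167.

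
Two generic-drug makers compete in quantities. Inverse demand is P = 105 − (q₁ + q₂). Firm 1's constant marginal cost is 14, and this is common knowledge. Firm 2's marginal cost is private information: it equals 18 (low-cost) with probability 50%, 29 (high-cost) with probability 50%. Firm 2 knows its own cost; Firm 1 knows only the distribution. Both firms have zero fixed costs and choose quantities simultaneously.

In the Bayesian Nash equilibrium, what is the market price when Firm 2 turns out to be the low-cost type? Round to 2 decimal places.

44.75

Type-c best response for Firm 2: q₂(c) = (105 − c)/2 − q₁/2.
Firm 1 maximizes expected profit; its first-order condition is 105 − 2q₁ − E[q₂] − 14 = 0.
Substituting E[q₂] and solving: E[c₂] = 23.5, so q₁ = (105 − 2·14 + 23.5)/3 = 33.5.
q₂(low-cost) = 26.75, so P = 105 − (33.5 + 26.75) = 44.75.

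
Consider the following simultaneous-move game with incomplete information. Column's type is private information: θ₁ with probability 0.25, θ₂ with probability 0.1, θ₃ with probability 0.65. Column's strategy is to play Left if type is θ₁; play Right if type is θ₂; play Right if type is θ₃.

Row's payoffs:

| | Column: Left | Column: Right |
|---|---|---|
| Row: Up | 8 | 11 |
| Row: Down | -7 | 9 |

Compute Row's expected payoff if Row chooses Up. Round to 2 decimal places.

Take the expectation over Column's type, weighting each type's action by its prior probability.
E[Up] = 0.25·8 + 0.1·11 + 0.65·11 = 2 + 1.1 + 7.15 = 10.25

10.25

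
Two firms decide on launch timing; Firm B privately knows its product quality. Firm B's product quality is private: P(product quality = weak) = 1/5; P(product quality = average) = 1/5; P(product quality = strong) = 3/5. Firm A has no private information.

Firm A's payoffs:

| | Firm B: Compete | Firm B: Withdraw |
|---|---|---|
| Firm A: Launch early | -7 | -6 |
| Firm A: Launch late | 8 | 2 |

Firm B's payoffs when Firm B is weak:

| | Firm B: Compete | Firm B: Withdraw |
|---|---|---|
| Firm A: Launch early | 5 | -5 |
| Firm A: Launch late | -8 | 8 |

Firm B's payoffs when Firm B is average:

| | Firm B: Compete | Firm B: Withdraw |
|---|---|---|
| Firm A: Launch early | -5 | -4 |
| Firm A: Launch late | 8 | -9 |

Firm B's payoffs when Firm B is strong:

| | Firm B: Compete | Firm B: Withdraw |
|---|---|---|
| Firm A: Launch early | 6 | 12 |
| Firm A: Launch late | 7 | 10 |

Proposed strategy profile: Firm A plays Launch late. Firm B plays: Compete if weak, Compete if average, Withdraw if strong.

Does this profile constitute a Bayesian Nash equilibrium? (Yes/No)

Firm A plays Launch late: E[Launch late] = 1/5·(8) + 1/5·(8) + 3/5·(2) = 22/5; E[Launch early] = -32/5. Best-responding. ✓
Firm B (product quality weak), facing Launch late: Compete gives -8, Withdraw gives 8. Proposed Compete is not best — profitable deviation exists. ✗
Firm B (product quality average), facing Launch late: Compete gives 8, Withdraw gives -9. Proposed Compete is best. ✓
Firm B (product quality strong), facing Launch late: Compete gives 7, Withdraw gives 10. Proposed Withdraw is best. ✓

No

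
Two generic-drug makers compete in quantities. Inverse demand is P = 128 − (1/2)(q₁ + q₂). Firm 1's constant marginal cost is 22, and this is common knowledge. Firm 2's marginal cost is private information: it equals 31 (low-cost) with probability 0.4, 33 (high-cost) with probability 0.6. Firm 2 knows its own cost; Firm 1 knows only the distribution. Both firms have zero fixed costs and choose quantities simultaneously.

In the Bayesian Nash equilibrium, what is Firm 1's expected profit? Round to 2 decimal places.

Type-c best response for Firm 2: q₂(c) = (128 − c) − q₁/2.
Firm 1 maximizes expected profit; its first-order condition is 128 − q₁ − (1/2)E[q₂] − 22 = 0.
Substituting E[q₂] and solving: E[c₂] = 32.2, so q₁ = (128 − 2·22 + 32.2)/(3/2) = 77.4667.
E[P] = 128 − (1/2)·(q₁ + E[q₂]) = 60.7333; Firm 1's expected profit = (E[P] − 22)·q₁ = (60.7333 − 22)·77.4667 = 3000.54.

3000.54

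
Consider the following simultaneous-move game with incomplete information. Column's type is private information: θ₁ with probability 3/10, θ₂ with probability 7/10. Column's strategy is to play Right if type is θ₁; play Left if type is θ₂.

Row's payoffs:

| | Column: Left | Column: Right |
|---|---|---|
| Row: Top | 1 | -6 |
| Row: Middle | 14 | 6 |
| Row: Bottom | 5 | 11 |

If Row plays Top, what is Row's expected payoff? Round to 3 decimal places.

E[Top] = 3/10·(-6) + 7/10·1 = (-9/5) + 7/10 = -11/10

-1.100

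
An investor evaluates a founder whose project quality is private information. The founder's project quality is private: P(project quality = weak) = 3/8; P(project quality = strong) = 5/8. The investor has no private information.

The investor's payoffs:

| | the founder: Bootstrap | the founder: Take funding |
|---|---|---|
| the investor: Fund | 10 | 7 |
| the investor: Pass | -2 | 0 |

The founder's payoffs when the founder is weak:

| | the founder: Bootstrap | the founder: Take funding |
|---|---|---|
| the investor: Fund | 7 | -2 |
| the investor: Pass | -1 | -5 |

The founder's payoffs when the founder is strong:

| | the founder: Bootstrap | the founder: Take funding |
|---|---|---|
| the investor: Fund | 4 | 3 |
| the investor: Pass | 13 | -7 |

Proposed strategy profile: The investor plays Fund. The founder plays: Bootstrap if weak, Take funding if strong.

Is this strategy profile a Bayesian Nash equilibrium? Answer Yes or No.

No

The investor plays Fund: E[Fund] = 3/8·(10) + 5/8·(7) = 65/8; E[Pass] = -3/4. Best-responding. ✓
The founder (project quality weak), facing Fund: Bootstrap gives 7, Take funding gives -2. Proposed Bootstrap is best. ✓
The founder (project quality strong), facing Fund: Bootstrap gives 4, Take funding gives 3. Proposed Take funding is not best — profitable deviation exists. ✗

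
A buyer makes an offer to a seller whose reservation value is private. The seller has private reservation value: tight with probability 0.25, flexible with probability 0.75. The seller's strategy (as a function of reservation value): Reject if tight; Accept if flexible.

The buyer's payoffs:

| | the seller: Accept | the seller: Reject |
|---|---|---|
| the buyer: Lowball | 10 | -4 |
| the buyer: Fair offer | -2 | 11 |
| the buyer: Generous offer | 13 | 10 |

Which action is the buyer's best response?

Generous offer

E[Lowball] = 0.25·(-4) + 0.75·(10) = 6.5
E[Fair offer] = 0.25·(11) + 0.75·(-2) = 1.25
E[Generous offer] = 0.25·(10) + 0.75·(13) = 12.25
Best response: Generous offer (12.25 is the largest).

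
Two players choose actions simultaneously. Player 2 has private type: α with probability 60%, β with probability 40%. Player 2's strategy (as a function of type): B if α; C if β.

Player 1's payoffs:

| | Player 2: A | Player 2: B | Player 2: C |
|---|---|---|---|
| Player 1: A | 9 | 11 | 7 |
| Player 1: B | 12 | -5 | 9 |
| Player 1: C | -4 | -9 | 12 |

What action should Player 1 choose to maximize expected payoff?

A

E[A] = 0.6·(11) + 0.4·(7) = 9.4
E[B] = 0.6·(-5) + 0.4·(9) = 0.6
E[C] = 0.6·(-9) + 0.4·(12) = -0.6
Best response: A (9.4 is the largest).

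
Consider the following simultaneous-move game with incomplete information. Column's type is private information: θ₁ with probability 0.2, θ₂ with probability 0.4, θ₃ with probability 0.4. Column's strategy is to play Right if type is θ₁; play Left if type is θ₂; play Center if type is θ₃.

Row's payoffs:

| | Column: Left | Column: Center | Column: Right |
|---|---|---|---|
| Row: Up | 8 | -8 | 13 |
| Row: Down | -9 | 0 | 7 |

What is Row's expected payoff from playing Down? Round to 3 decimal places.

E[Down] = 0.2·7 + 0.4·(-9) + 0.4·0 = 1.4 + (-3.6) + 0 = -2.2

-2.200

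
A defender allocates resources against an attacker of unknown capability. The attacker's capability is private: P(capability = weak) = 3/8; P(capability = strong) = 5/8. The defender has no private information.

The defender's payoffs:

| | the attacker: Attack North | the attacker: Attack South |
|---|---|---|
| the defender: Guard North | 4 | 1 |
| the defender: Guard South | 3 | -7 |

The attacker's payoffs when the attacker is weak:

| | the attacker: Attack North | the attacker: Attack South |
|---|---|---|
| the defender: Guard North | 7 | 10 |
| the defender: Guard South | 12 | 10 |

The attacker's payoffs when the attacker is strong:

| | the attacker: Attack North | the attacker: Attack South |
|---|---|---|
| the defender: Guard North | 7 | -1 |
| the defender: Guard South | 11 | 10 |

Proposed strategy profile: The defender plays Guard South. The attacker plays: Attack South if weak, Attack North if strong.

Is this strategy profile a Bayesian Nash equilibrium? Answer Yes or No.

A profile is a BNE iff every type of every player is best-responding given beliefs about the other side.
The defender plays Guard South: E[Guard South] = 3/8·(-7) + 5/8·(3) = -3/4; E[Guard North] = 23/8. Not best-responding. ✗
The attacker (capability weak), facing Guard South: Attack North gives 12, Attack South gives 10. Proposed Attack South is not best — profitable deviation exists. ✗
The attacker (capability strong), facing Guard South: Attack North gives 11, Attack South gives 10. Proposed Attack North is best. ✓

No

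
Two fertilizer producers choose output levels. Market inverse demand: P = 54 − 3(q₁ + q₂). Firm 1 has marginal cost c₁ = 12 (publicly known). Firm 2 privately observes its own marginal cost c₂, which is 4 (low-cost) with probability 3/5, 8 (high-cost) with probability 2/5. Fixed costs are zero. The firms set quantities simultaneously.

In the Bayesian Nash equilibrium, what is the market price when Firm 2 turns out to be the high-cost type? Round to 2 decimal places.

25.07

Each type of Firm 2 best-responds to q₁; Firm 1 best-responds to the expected q₂ over Firm 2's types.
Firm 2 with cost c maximizes (54 − 3(q₁+q₂) − c)·q₂, giving q₂(c) = (54 − c − 3q₁)/6.
E[c₂] = 3/5·4 + 2/5·8 = 5.6
Firm 1's FOC against E[q₂] yields q₁ = (54 − 2·12 + E[c₂])/9 = (54 − 24 + 5.6)/9 = 3.95556.
q₂(high-cost) = 5.68889, so P = 54 − 3·(3.95556 + 5.68889) = 25.0667.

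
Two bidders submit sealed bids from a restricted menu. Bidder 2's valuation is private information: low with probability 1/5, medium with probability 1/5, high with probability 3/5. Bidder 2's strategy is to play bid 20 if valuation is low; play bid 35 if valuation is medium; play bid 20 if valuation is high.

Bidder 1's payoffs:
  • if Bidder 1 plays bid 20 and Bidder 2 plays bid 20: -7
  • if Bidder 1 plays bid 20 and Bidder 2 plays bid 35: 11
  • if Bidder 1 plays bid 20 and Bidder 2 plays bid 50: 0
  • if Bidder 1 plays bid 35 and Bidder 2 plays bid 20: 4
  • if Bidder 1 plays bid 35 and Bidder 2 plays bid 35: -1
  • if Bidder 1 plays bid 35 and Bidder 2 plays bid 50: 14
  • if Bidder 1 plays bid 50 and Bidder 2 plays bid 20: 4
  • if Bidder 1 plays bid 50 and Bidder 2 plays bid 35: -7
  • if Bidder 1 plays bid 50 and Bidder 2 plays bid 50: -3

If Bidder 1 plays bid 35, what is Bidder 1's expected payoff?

E[bid 35] = 1/5·4 + 1/5·(-1) + 3/5·4 = 4/5 + (-1/5) + 12/5 = 3

3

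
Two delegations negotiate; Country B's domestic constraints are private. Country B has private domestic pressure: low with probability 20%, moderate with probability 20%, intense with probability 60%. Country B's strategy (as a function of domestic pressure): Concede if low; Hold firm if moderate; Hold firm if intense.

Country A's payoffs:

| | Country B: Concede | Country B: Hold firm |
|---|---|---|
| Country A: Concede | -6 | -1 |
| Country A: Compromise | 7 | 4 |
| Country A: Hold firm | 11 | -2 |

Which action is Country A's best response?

E[Concede] = 0.2·(-6) + 0.2·(-1) + 0.6·(-1) = -2
E[Compromise] = 0.2·(7) + 0.2·(4) + 0.6·(4) = 4.6
E[Hold firm] = 0.2·(11) + 0.2·(-2) + 0.6·(-2) = 0.6
Best response: Compromise (4.6 is the largest).

Compromise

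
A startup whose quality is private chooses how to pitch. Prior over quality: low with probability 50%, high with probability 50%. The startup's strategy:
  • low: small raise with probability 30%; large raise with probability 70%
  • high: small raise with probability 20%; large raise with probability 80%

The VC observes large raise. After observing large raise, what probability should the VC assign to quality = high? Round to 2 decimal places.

P(large raise) = 0.5·0.7 + 0.5·0.8 = 0.75
P(high | large raise) = (0.5·0.8) / 0.75 = 0.4 / 0.75 = 0.533333

0.53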